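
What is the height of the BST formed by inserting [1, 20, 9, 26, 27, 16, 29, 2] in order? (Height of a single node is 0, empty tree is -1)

Insertion order: [1, 20, 9, 26, 27, 16, 29, 2]
Tree (level-order array): [1, None, 20, 9, 26, 2, 16, None, 27, None, None, None, None, None, 29]
Compute height bottom-up (empty subtree = -1):
  height(2) = 1 + max(-1, -1) = 0
  height(16) = 1 + max(-1, -1) = 0
  height(9) = 1 + max(0, 0) = 1
  height(29) = 1 + max(-1, -1) = 0
  height(27) = 1 + max(-1, 0) = 1
  height(26) = 1 + max(-1, 1) = 2
  height(20) = 1 + max(1, 2) = 3
  height(1) = 1 + max(-1, 3) = 4
Height = 4


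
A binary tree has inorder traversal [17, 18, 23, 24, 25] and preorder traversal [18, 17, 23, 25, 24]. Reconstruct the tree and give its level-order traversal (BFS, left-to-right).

Inorder:  [17, 18, 23, 24, 25]
Preorder: [18, 17, 23, 25, 24]
Algorithm: preorder visits root first, so consume preorder in order;
for each root, split the current inorder slice at that value into
left-subtree inorder and right-subtree inorder, then recurse.
Recursive splits:
  root=18; inorder splits into left=[17], right=[23, 24, 25]
  root=17; inorder splits into left=[], right=[]
  root=23; inorder splits into left=[], right=[24, 25]
  root=25; inorder splits into left=[24], right=[]
  root=24; inorder splits into left=[], right=[]
Reconstructed level-order: [18, 17, 23, 25, 24]


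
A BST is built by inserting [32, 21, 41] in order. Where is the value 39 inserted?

Starting tree (level order): [32, 21, 41]
Insertion path: 32 -> 41
Result: insert 39 as left child of 41
Final tree (level order): [32, 21, 41, None, None, 39]


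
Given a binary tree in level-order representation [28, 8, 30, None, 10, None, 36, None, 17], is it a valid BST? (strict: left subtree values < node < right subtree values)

Level-order array: [28, 8, 30, None, 10, None, 36, None, 17]
Validate using subtree bounds (lo, hi): at each node, require lo < value < hi,
then recurse left with hi=value and right with lo=value.
Preorder trace (stopping at first violation):
  at node 28 with bounds (-inf, +inf): OK
  at node 8 with bounds (-inf, 28): OK
  at node 10 with bounds (8, 28): OK
  at node 17 with bounds (10, 28): OK
  at node 30 with bounds (28, +inf): OK
  at node 36 with bounds (30, +inf): OK
No violation found at any node.
Result: Valid BST


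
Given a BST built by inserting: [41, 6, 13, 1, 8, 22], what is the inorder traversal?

Tree insertion order: [41, 6, 13, 1, 8, 22]
Tree (level-order array): [41, 6, None, 1, 13, None, None, 8, 22]
Inorder traversal: [1, 6, 8, 13, 22, 41]


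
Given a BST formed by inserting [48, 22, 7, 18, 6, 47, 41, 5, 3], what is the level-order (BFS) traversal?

Tree insertion order: [48, 22, 7, 18, 6, 47, 41, 5, 3]
Tree (level-order array): [48, 22, None, 7, 47, 6, 18, 41, None, 5, None, None, None, None, None, 3]
BFS from the root, enqueuing left then right child of each popped node:
  queue [48] -> pop 48, enqueue [22], visited so far: [48]
  queue [22] -> pop 22, enqueue [7, 47], visited so far: [48, 22]
  queue [7, 47] -> pop 7, enqueue [6, 18], visited so far: [48, 22, 7]
  queue [47, 6, 18] -> pop 47, enqueue [41], visited so far: [48, 22, 7, 47]
  queue [6, 18, 41] -> pop 6, enqueue [5], visited so far: [48, 22, 7, 47, 6]
  queue [18, 41, 5] -> pop 18, enqueue [none], visited so far: [48, 22, 7, 47, 6, 18]
  queue [41, 5] -> pop 41, enqueue [none], visited so far: [48, 22, 7, 47, 6, 18, 41]
  queue [5] -> pop 5, enqueue [3], visited so far: [48, 22, 7, 47, 6, 18, 41, 5]
  queue [3] -> pop 3, enqueue [none], visited so far: [48, 22, 7, 47, 6, 18, 41, 5, 3]
Result: [48, 22, 7, 47, 6, 18, 41, 5, 3]


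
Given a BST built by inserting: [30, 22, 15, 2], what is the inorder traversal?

Tree insertion order: [30, 22, 15, 2]
Tree (level-order array): [30, 22, None, 15, None, 2]
Inorder traversal: [2, 15, 22, 30]


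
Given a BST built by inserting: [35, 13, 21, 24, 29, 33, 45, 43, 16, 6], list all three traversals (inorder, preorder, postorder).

Tree insertion order: [35, 13, 21, 24, 29, 33, 45, 43, 16, 6]
Tree (level-order array): [35, 13, 45, 6, 21, 43, None, None, None, 16, 24, None, None, None, None, None, 29, None, 33]
Inorder (L, root, R): [6, 13, 16, 21, 24, 29, 33, 35, 43, 45]
Preorder (root, L, R): [35, 13, 6, 21, 16, 24, 29, 33, 45, 43]
Postorder (L, R, root): [6, 16, 33, 29, 24, 21, 13, 43, 45, 35]


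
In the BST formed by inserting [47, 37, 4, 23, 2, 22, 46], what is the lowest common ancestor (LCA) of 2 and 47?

Tree insertion order: [47, 37, 4, 23, 2, 22, 46]
Tree (level-order array): [47, 37, None, 4, 46, 2, 23, None, None, None, None, 22]
In a BST, the LCA of p=2, q=47 is the first node v on the
root-to-leaf path with p <= v <= q (go left if both < v, right if both > v).
Walk from root:
  at 47: 2 <= 47 <= 47, this is the LCA
LCA = 47


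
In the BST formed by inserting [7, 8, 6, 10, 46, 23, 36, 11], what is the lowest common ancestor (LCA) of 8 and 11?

Tree insertion order: [7, 8, 6, 10, 46, 23, 36, 11]
Tree (level-order array): [7, 6, 8, None, None, None, 10, None, 46, 23, None, 11, 36]
In a BST, the LCA of p=8, q=11 is the first node v on the
root-to-leaf path with p <= v <= q (go left if both < v, right if both > v).
Walk from root:
  at 7: both 8 and 11 > 7, go right
  at 8: 8 <= 8 <= 11, this is the LCA
LCA = 8


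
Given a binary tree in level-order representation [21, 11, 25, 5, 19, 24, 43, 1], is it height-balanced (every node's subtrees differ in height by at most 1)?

Tree (level-order array): [21, 11, 25, 5, 19, 24, 43, 1]
Definition: a tree is height-balanced if, at every node, |h(left) - h(right)| <= 1 (empty subtree has height -1).
Bottom-up per-node check:
  node 1: h_left=-1, h_right=-1, diff=0 [OK], height=0
  node 5: h_left=0, h_right=-1, diff=1 [OK], height=1
  node 19: h_left=-1, h_right=-1, diff=0 [OK], height=0
  node 11: h_left=1, h_right=0, diff=1 [OK], height=2
  node 24: h_left=-1, h_right=-1, diff=0 [OK], height=0
  node 43: h_left=-1, h_right=-1, diff=0 [OK], height=0
  node 25: h_left=0, h_right=0, diff=0 [OK], height=1
  node 21: h_left=2, h_right=1, diff=1 [OK], height=3
All nodes satisfy the balance condition.
Result: Balanced


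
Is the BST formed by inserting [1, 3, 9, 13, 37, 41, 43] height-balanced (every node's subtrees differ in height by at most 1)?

Tree (level-order array): [1, None, 3, None, 9, None, 13, None, 37, None, 41, None, 43]
Definition: a tree is height-balanced if, at every node, |h(left) - h(right)| <= 1 (empty subtree has height -1).
Bottom-up per-node check:
  node 43: h_left=-1, h_right=-1, diff=0 [OK], height=0
  node 41: h_left=-1, h_right=0, diff=1 [OK], height=1
  node 37: h_left=-1, h_right=1, diff=2 [FAIL (|-1-1|=2 > 1)], height=2
  node 13: h_left=-1, h_right=2, diff=3 [FAIL (|-1-2|=3 > 1)], height=3
  node 9: h_left=-1, h_right=3, diff=4 [FAIL (|-1-3|=4 > 1)], height=4
  node 3: h_left=-1, h_right=4, diff=5 [FAIL (|-1-4|=5 > 1)], height=5
  node 1: h_left=-1, h_right=5, diff=6 [FAIL (|-1-5|=6 > 1)], height=6
Node 37 violates the condition: |-1 - 1| = 2 > 1.
Result: Not balanced


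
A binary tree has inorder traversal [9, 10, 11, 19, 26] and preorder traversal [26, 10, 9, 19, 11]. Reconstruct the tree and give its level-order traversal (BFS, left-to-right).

Inorder:  [9, 10, 11, 19, 26]
Preorder: [26, 10, 9, 19, 11]
Algorithm: preorder visits root first, so consume preorder in order;
for each root, split the current inorder slice at that value into
left-subtree inorder and right-subtree inorder, then recurse.
Recursive splits:
  root=26; inorder splits into left=[9, 10, 11, 19], right=[]
  root=10; inorder splits into left=[9], right=[11, 19]
  root=9; inorder splits into left=[], right=[]
  root=19; inorder splits into left=[11], right=[]
  root=11; inorder splits into left=[], right=[]
Reconstructed level-order: [26, 10, 9, 19, 11]


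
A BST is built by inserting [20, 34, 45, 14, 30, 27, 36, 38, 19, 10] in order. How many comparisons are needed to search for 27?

Search path for 27: 20 -> 34 -> 30 -> 27
Found: True
Comparisons: 4


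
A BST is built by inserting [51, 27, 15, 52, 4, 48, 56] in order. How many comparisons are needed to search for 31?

Search path for 31: 51 -> 27 -> 48
Found: False
Comparisons: 3


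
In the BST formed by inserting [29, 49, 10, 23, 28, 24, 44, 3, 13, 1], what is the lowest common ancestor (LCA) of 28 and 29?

Tree insertion order: [29, 49, 10, 23, 28, 24, 44, 3, 13, 1]
Tree (level-order array): [29, 10, 49, 3, 23, 44, None, 1, None, 13, 28, None, None, None, None, None, None, 24]
In a BST, the LCA of p=28, q=29 is the first node v on the
root-to-leaf path with p <= v <= q (go left if both < v, right if both > v).
Walk from root:
  at 29: 28 <= 29 <= 29, this is the LCA
LCA = 29


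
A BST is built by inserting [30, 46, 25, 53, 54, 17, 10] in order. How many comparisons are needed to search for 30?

Search path for 30: 30
Found: True
Comparisons: 1


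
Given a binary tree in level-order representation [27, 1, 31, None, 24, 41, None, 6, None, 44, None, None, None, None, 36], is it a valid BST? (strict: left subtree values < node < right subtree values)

Level-order array: [27, 1, 31, None, 24, 41, None, 6, None, 44, None, None, None, None, 36]
Validate using subtree bounds (lo, hi): at each node, require lo < value < hi,
then recurse left with hi=value and right with lo=value.
Preorder trace (stopping at first violation):
  at node 27 with bounds (-inf, +inf): OK
  at node 1 with bounds (-inf, 27): OK
  at node 24 with bounds (1, 27): OK
  at node 6 with bounds (1, 24): OK
  at node 31 with bounds (27, +inf): OK
  at node 41 with bounds (27, 31): VIOLATION
Node 41 violates its bound: not (27 < 41 < 31).
Result: Not a valid BST


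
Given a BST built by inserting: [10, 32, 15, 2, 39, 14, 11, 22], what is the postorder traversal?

Tree insertion order: [10, 32, 15, 2, 39, 14, 11, 22]
Tree (level-order array): [10, 2, 32, None, None, 15, 39, 14, 22, None, None, 11]
Postorder traversal: [2, 11, 14, 22, 15, 39, 32, 10]


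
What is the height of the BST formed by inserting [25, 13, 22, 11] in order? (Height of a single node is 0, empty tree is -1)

Insertion order: [25, 13, 22, 11]
Tree (level-order array): [25, 13, None, 11, 22]
Compute height bottom-up (empty subtree = -1):
  height(11) = 1 + max(-1, -1) = 0
  height(22) = 1 + max(-1, -1) = 0
  height(13) = 1 + max(0, 0) = 1
  height(25) = 1 + max(1, -1) = 2
Height = 2


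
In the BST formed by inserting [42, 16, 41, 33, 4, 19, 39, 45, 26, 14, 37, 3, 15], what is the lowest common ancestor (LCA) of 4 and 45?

Tree insertion order: [42, 16, 41, 33, 4, 19, 39, 45, 26, 14, 37, 3, 15]
Tree (level-order array): [42, 16, 45, 4, 41, None, None, 3, 14, 33, None, None, None, None, 15, 19, 39, None, None, None, 26, 37]
In a BST, the LCA of p=4, q=45 is the first node v on the
root-to-leaf path with p <= v <= q (go left if both < v, right if both > v).
Walk from root:
  at 42: 4 <= 42 <= 45, this is the LCA
LCA = 42


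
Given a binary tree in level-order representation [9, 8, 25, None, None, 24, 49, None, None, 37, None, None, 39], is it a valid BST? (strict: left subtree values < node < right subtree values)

Level-order array: [9, 8, 25, None, None, 24, 49, None, None, 37, None, None, 39]
Validate using subtree bounds (lo, hi): at each node, require lo < value < hi,
then recurse left with hi=value and right with lo=value.
Preorder trace (stopping at first violation):
  at node 9 with bounds (-inf, +inf): OK
  at node 8 with bounds (-inf, 9): OK
  at node 25 with bounds (9, +inf): OK
  at node 24 with bounds (9, 25): OK
  at node 49 with bounds (25, +inf): OK
  at node 37 with bounds (25, 49): OK
  at node 39 with bounds (37, 49): OK
No violation found at any node.
Result: Valid BST


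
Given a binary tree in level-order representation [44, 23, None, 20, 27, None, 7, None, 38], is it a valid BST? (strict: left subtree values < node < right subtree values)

Level-order array: [44, 23, None, 20, 27, None, 7, None, 38]
Validate using subtree bounds (lo, hi): at each node, require lo < value < hi,
then recurse left with hi=value and right with lo=value.
Preorder trace (stopping at first violation):
  at node 44 with bounds (-inf, +inf): OK
  at node 23 with bounds (-inf, 44): OK
  at node 20 with bounds (-inf, 23): OK
  at node 7 with bounds (20, 23): VIOLATION
Node 7 violates its bound: not (20 < 7 < 23).
Result: Not a valid BST


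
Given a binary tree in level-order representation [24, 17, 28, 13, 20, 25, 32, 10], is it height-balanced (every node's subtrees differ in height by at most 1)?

Tree (level-order array): [24, 17, 28, 13, 20, 25, 32, 10]
Definition: a tree is height-balanced if, at every node, |h(left) - h(right)| <= 1 (empty subtree has height -1).
Bottom-up per-node check:
  node 10: h_left=-1, h_right=-1, diff=0 [OK], height=0
  node 13: h_left=0, h_right=-1, diff=1 [OK], height=1
  node 20: h_left=-1, h_right=-1, diff=0 [OK], height=0
  node 17: h_left=1, h_right=0, diff=1 [OK], height=2
  node 25: h_left=-1, h_right=-1, diff=0 [OK], height=0
  node 32: h_left=-1, h_right=-1, diff=0 [OK], height=0
  node 28: h_left=0, h_right=0, diff=0 [OK], height=1
  node 24: h_left=2, h_right=1, diff=1 [OK], height=3
All nodes satisfy the balance condition.
Result: Balanced


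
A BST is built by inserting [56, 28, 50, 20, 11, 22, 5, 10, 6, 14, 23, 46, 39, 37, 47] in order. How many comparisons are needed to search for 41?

Search path for 41: 56 -> 28 -> 50 -> 46 -> 39
Found: False
Comparisons: 5


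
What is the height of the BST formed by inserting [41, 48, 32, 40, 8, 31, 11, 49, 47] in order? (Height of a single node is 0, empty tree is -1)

Insertion order: [41, 48, 32, 40, 8, 31, 11, 49, 47]
Tree (level-order array): [41, 32, 48, 8, 40, 47, 49, None, 31, None, None, None, None, None, None, 11]
Compute height bottom-up (empty subtree = -1):
  height(11) = 1 + max(-1, -1) = 0
  height(31) = 1 + max(0, -1) = 1
  height(8) = 1 + max(-1, 1) = 2
  height(40) = 1 + max(-1, -1) = 0
  height(32) = 1 + max(2, 0) = 3
  height(47) = 1 + max(-1, -1) = 0
  height(49) = 1 + max(-1, -1) = 0
  height(48) = 1 + max(0, 0) = 1
  height(41) = 1 + max(3, 1) = 4
Height = 4


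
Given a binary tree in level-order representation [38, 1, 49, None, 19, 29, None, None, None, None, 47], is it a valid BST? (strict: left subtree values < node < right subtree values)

Level-order array: [38, 1, 49, None, 19, 29, None, None, None, None, 47]
Validate using subtree bounds (lo, hi): at each node, require lo < value < hi,
then recurse left with hi=value and right with lo=value.
Preorder trace (stopping at first violation):
  at node 38 with bounds (-inf, +inf): OK
  at node 1 with bounds (-inf, 38): OK
  at node 19 with bounds (1, 38): OK
  at node 49 with bounds (38, +inf): OK
  at node 29 with bounds (38, 49): VIOLATION
Node 29 violates its bound: not (38 < 29 < 49).
Result: Not a valid BST


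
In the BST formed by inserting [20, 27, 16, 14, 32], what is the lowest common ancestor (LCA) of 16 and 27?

Tree insertion order: [20, 27, 16, 14, 32]
Tree (level-order array): [20, 16, 27, 14, None, None, 32]
In a BST, the LCA of p=16, q=27 is the first node v on the
root-to-leaf path with p <= v <= q (go left if both < v, right if both > v).
Walk from root:
  at 20: 16 <= 20 <= 27, this is the LCA
LCA = 20


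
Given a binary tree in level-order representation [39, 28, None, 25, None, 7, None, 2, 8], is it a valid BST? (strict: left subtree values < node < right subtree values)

Level-order array: [39, 28, None, 25, None, 7, None, 2, 8]
Validate using subtree bounds (lo, hi): at each node, require lo < value < hi,
then recurse left with hi=value and right with lo=value.
Preorder trace (stopping at first violation):
  at node 39 with bounds (-inf, +inf): OK
  at node 28 with bounds (-inf, 39): OK
  at node 25 with bounds (-inf, 28): OK
  at node 7 with bounds (-inf, 25): OK
  at node 2 with bounds (-inf, 7): OK
  at node 8 with bounds (7, 25): OK
No violation found at any node.
Result: Valid BST


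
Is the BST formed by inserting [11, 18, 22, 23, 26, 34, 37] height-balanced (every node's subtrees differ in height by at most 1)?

Tree (level-order array): [11, None, 18, None, 22, None, 23, None, 26, None, 34, None, 37]
Definition: a tree is height-balanced if, at every node, |h(left) - h(right)| <= 1 (empty subtree has height -1).
Bottom-up per-node check:
  node 37: h_left=-1, h_right=-1, diff=0 [OK], height=0
  node 34: h_left=-1, h_right=0, diff=1 [OK], height=1
  node 26: h_left=-1, h_right=1, diff=2 [FAIL (|-1-1|=2 > 1)], height=2
  node 23: h_left=-1, h_right=2, diff=3 [FAIL (|-1-2|=3 > 1)], height=3
  node 22: h_left=-1, h_right=3, diff=4 [FAIL (|-1-3|=4 > 1)], height=4
  node 18: h_left=-1, h_right=4, diff=5 [FAIL (|-1-4|=5 > 1)], height=5
  node 11: h_left=-1, h_right=5, diff=6 [FAIL (|-1-5|=6 > 1)], height=6
Node 26 violates the condition: |-1 - 1| = 2 > 1.
Result: Not balanced


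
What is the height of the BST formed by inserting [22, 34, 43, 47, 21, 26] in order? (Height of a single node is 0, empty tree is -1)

Insertion order: [22, 34, 43, 47, 21, 26]
Tree (level-order array): [22, 21, 34, None, None, 26, 43, None, None, None, 47]
Compute height bottom-up (empty subtree = -1):
  height(21) = 1 + max(-1, -1) = 0
  height(26) = 1 + max(-1, -1) = 0
  height(47) = 1 + max(-1, -1) = 0
  height(43) = 1 + max(-1, 0) = 1
  height(34) = 1 + max(0, 1) = 2
  height(22) = 1 + max(0, 2) = 3
Height = 3


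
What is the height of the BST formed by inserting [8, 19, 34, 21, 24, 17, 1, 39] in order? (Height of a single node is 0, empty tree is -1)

Insertion order: [8, 19, 34, 21, 24, 17, 1, 39]
Tree (level-order array): [8, 1, 19, None, None, 17, 34, None, None, 21, 39, None, 24]
Compute height bottom-up (empty subtree = -1):
  height(1) = 1 + max(-1, -1) = 0
  height(17) = 1 + max(-1, -1) = 0
  height(24) = 1 + max(-1, -1) = 0
  height(21) = 1 + max(-1, 0) = 1
  height(39) = 1 + max(-1, -1) = 0
  height(34) = 1 + max(1, 0) = 2
  height(19) = 1 + max(0, 2) = 3
  height(8) = 1 + max(0, 3) = 4
Height = 4


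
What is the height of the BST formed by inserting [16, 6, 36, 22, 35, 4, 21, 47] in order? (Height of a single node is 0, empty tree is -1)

Insertion order: [16, 6, 36, 22, 35, 4, 21, 47]
Tree (level-order array): [16, 6, 36, 4, None, 22, 47, None, None, 21, 35]
Compute height bottom-up (empty subtree = -1):
  height(4) = 1 + max(-1, -1) = 0
  height(6) = 1 + max(0, -1) = 1
  height(21) = 1 + max(-1, -1) = 0
  height(35) = 1 + max(-1, -1) = 0
  height(22) = 1 + max(0, 0) = 1
  height(47) = 1 + max(-1, -1) = 0
  height(36) = 1 + max(1, 0) = 2
  height(16) = 1 + max(1, 2) = 3
Height = 3


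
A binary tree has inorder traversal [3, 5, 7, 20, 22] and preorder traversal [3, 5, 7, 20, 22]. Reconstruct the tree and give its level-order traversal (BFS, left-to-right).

Inorder:  [3, 5, 7, 20, 22]
Preorder: [3, 5, 7, 20, 22]
Algorithm: preorder visits root first, so consume preorder in order;
for each root, split the current inorder slice at that value into
left-subtree inorder and right-subtree inorder, then recurse.
Recursive splits:
  root=3; inorder splits into left=[], right=[5, 7, 20, 22]
  root=5; inorder splits into left=[], right=[7, 20, 22]
  root=7; inorder splits into left=[], right=[20, 22]
  root=20; inorder splits into left=[], right=[22]
  root=22; inorder splits into left=[], right=[]
Reconstructed level-order: [3, 5, 7, 20, 22]


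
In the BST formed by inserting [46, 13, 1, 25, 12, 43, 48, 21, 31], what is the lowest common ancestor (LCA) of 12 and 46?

Tree insertion order: [46, 13, 1, 25, 12, 43, 48, 21, 31]
Tree (level-order array): [46, 13, 48, 1, 25, None, None, None, 12, 21, 43, None, None, None, None, 31]
In a BST, the LCA of p=12, q=46 is the first node v on the
root-to-leaf path with p <= v <= q (go left if both < v, right if both > v).
Walk from root:
  at 46: 12 <= 46 <= 46, this is the LCA
LCA = 46


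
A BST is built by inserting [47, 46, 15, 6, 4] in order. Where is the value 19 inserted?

Starting tree (level order): [47, 46, None, 15, None, 6, None, 4]
Insertion path: 47 -> 46 -> 15
Result: insert 19 as right child of 15
Final tree (level order): [47, 46, None, 15, None, 6, 19, 4]


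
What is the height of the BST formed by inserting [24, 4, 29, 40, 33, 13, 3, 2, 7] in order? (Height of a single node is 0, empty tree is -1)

Insertion order: [24, 4, 29, 40, 33, 13, 3, 2, 7]
Tree (level-order array): [24, 4, 29, 3, 13, None, 40, 2, None, 7, None, 33]
Compute height bottom-up (empty subtree = -1):
  height(2) = 1 + max(-1, -1) = 0
  height(3) = 1 + max(0, -1) = 1
  height(7) = 1 + max(-1, -1) = 0
  height(13) = 1 + max(0, -1) = 1
  height(4) = 1 + max(1, 1) = 2
  height(33) = 1 + max(-1, -1) = 0
  height(40) = 1 + max(0, -1) = 1
  height(29) = 1 + max(-1, 1) = 2
  height(24) = 1 + max(2, 2) = 3
Height = 3


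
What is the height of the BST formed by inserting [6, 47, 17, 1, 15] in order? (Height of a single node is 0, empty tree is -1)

Insertion order: [6, 47, 17, 1, 15]
Tree (level-order array): [6, 1, 47, None, None, 17, None, 15]
Compute height bottom-up (empty subtree = -1):
  height(1) = 1 + max(-1, -1) = 0
  height(15) = 1 + max(-1, -1) = 0
  height(17) = 1 + max(0, -1) = 1
  height(47) = 1 + max(1, -1) = 2
  height(6) = 1 + max(0, 2) = 3
Height = 3


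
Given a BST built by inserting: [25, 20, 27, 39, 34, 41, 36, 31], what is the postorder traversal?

Tree insertion order: [25, 20, 27, 39, 34, 41, 36, 31]
Tree (level-order array): [25, 20, 27, None, None, None, 39, 34, 41, 31, 36]
Postorder traversal: [20, 31, 36, 34, 41, 39, 27, 25]


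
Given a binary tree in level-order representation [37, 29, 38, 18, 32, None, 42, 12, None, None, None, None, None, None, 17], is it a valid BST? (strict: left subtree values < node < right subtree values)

Level-order array: [37, 29, 38, 18, 32, None, 42, 12, None, None, None, None, None, None, 17]
Validate using subtree bounds (lo, hi): at each node, require lo < value < hi,
then recurse left with hi=value and right with lo=value.
Preorder trace (stopping at first violation):
  at node 37 with bounds (-inf, +inf): OK
  at node 29 with bounds (-inf, 37): OK
  at node 18 with bounds (-inf, 29): OK
  at node 12 with bounds (-inf, 18): OK
  at node 17 with bounds (12, 18): OK
  at node 32 with bounds (29, 37): OK
  at node 38 with bounds (37, +inf): OK
  at node 42 with bounds (38, +inf): OK
No violation found at any node.
Result: Valid BST


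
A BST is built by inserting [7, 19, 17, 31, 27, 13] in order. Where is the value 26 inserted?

Starting tree (level order): [7, None, 19, 17, 31, 13, None, 27]
Insertion path: 7 -> 19 -> 31 -> 27
Result: insert 26 as left child of 27
Final tree (level order): [7, None, 19, 17, 31, 13, None, 27, None, None, None, 26]


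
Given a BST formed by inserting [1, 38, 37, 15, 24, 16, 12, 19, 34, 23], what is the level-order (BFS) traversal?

Tree insertion order: [1, 38, 37, 15, 24, 16, 12, 19, 34, 23]
Tree (level-order array): [1, None, 38, 37, None, 15, None, 12, 24, None, None, 16, 34, None, 19, None, None, None, 23]
BFS from the root, enqueuing left then right child of each popped node:
  queue [1] -> pop 1, enqueue [38], visited so far: [1]
  queue [38] -> pop 38, enqueue [37], visited so far: [1, 38]
  queue [37] -> pop 37, enqueue [15], visited so far: [1, 38, 37]
  queue [15] -> pop 15, enqueue [12, 24], visited so far: [1, 38, 37, 15]
  queue [12, 24] -> pop 12, enqueue [none], visited so far: [1, 38, 37, 15, 12]
  queue [24] -> pop 24, enqueue [16, 34], visited so far: [1, 38, 37, 15, 12, 24]
  queue [16, 34] -> pop 16, enqueue [19], visited so far: [1, 38, 37, 15, 12, 24, 16]
  queue [34, 19] -> pop 34, enqueue [none], visited so far: [1, 38, 37, 15, 12, 24, 16, 34]
  queue [19] -> pop 19, enqueue [23], visited so far: [1, 38, 37, 15, 12, 24, 16, 34, 19]
  queue [23] -> pop 23, enqueue [none], visited so far: [1, 38, 37, 15, 12, 24, 16, 34, 19, 23]
Result: [1, 38, 37, 15, 12, 24, 16, 34, 19, 23]


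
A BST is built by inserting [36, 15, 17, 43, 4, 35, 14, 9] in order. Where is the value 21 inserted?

Starting tree (level order): [36, 15, 43, 4, 17, None, None, None, 14, None, 35, 9]
Insertion path: 36 -> 15 -> 17 -> 35
Result: insert 21 as left child of 35
Final tree (level order): [36, 15, 43, 4, 17, None, None, None, 14, None, 35, 9, None, 21]


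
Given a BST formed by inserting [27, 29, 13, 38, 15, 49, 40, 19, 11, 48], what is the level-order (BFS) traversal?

Tree insertion order: [27, 29, 13, 38, 15, 49, 40, 19, 11, 48]
Tree (level-order array): [27, 13, 29, 11, 15, None, 38, None, None, None, 19, None, 49, None, None, 40, None, None, 48]
BFS from the root, enqueuing left then right child of each popped node:
  queue [27] -> pop 27, enqueue [13, 29], visited so far: [27]
  queue [13, 29] -> pop 13, enqueue [11, 15], visited so far: [27, 13]
  queue [29, 11, 15] -> pop 29, enqueue [38], visited so far: [27, 13, 29]
  queue [11, 15, 38] -> pop 11, enqueue [none], visited so far: [27, 13, 29, 11]
  queue [15, 38] -> pop 15, enqueue [19], visited so far: [27, 13, 29, 11, 15]
  queue [38, 19] -> pop 38, enqueue [49], visited so far: [27, 13, 29, 11, 15, 38]
  queue [19, 49] -> pop 19, enqueue [none], visited so far: [27, 13, 29, 11, 15, 38, 19]
  queue [49] -> pop 49, enqueue [40], visited so far: [27, 13, 29, 11, 15, 38, 19, 49]
  queue [40] -> pop 40, enqueue [48], visited so far: [27, 13, 29, 11, 15, 38, 19, 49, 40]
  queue [48] -> pop 48, enqueue [none], visited so far: [27, 13, 29, 11, 15, 38, 19, 49, 40, 48]
Result: [27, 13, 29, 11, 15, 38, 19, 49, 40, 48]


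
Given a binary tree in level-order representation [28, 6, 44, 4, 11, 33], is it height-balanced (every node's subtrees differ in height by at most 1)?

Tree (level-order array): [28, 6, 44, 4, 11, 33]
Definition: a tree is height-balanced if, at every node, |h(left) - h(right)| <= 1 (empty subtree has height -1).
Bottom-up per-node check:
  node 4: h_left=-1, h_right=-1, diff=0 [OK], height=0
  node 11: h_left=-1, h_right=-1, diff=0 [OK], height=0
  node 6: h_left=0, h_right=0, diff=0 [OK], height=1
  node 33: h_left=-1, h_right=-1, diff=0 [OK], height=0
  node 44: h_left=0, h_right=-1, diff=1 [OK], height=1
  node 28: h_left=1, h_right=1, diff=0 [OK], height=2
All nodes satisfy the balance condition.
Result: Balanced


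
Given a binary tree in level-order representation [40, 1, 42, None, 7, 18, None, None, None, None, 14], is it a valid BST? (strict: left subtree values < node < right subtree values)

Level-order array: [40, 1, 42, None, 7, 18, None, None, None, None, 14]
Validate using subtree bounds (lo, hi): at each node, require lo < value < hi,
then recurse left with hi=value and right with lo=value.
Preorder trace (stopping at first violation):
  at node 40 with bounds (-inf, +inf): OK
  at node 1 with bounds (-inf, 40): OK
  at node 7 with bounds (1, 40): OK
  at node 42 with bounds (40, +inf): OK
  at node 18 with bounds (40, 42): VIOLATION
Node 18 violates its bound: not (40 < 18 < 42).
Result: Not a valid BST


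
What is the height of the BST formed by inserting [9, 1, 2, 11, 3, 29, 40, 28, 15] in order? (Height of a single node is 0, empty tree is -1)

Insertion order: [9, 1, 2, 11, 3, 29, 40, 28, 15]
Tree (level-order array): [9, 1, 11, None, 2, None, 29, None, 3, 28, 40, None, None, 15]
Compute height bottom-up (empty subtree = -1):
  height(3) = 1 + max(-1, -1) = 0
  height(2) = 1 + max(-1, 0) = 1
  height(1) = 1 + max(-1, 1) = 2
  height(15) = 1 + max(-1, -1) = 0
  height(28) = 1 + max(0, -1) = 1
  height(40) = 1 + max(-1, -1) = 0
  height(29) = 1 + max(1, 0) = 2
  height(11) = 1 + max(-1, 2) = 3
  height(9) = 1 + max(2, 3) = 4
Height = 4


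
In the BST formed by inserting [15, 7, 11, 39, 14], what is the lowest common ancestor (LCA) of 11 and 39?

Tree insertion order: [15, 7, 11, 39, 14]
Tree (level-order array): [15, 7, 39, None, 11, None, None, None, 14]
In a BST, the LCA of p=11, q=39 is the first node v on the
root-to-leaf path with p <= v <= q (go left if both < v, right if both > v).
Walk from root:
  at 15: 11 <= 15 <= 39, this is the LCA
LCA = 15


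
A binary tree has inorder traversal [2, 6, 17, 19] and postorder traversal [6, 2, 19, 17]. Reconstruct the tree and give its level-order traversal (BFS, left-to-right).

Inorder:   [2, 6, 17, 19]
Postorder: [6, 2, 19, 17]
Algorithm: postorder visits root last, so walk postorder right-to-left;
each value is the root of the current inorder slice — split it at that
value, recurse on the right subtree first, then the left.
Recursive splits:
  root=17; inorder splits into left=[2, 6], right=[19]
  root=19; inorder splits into left=[], right=[]
  root=2; inorder splits into left=[], right=[6]
  root=6; inorder splits into left=[], right=[]
Reconstructed level-order: [17, 2, 19, 6]


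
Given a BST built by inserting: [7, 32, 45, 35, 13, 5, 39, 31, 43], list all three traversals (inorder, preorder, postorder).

Tree insertion order: [7, 32, 45, 35, 13, 5, 39, 31, 43]
Tree (level-order array): [7, 5, 32, None, None, 13, 45, None, 31, 35, None, None, None, None, 39, None, 43]
Inorder (L, root, R): [5, 7, 13, 31, 32, 35, 39, 43, 45]
Preorder (root, L, R): [7, 5, 32, 13, 31, 45, 35, 39, 43]
Postorder (L, R, root): [5, 31, 13, 43, 39, 35, 45, 32, 7]


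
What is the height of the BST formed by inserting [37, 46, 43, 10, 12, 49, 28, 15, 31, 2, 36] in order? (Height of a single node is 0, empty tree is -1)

Insertion order: [37, 46, 43, 10, 12, 49, 28, 15, 31, 2, 36]
Tree (level-order array): [37, 10, 46, 2, 12, 43, 49, None, None, None, 28, None, None, None, None, 15, 31, None, None, None, 36]
Compute height bottom-up (empty subtree = -1):
  height(2) = 1 + max(-1, -1) = 0
  height(15) = 1 + max(-1, -1) = 0
  height(36) = 1 + max(-1, -1) = 0
  height(31) = 1 + max(-1, 0) = 1
  height(28) = 1 + max(0, 1) = 2
  height(12) = 1 + max(-1, 2) = 3
  height(10) = 1 + max(0, 3) = 4
  height(43) = 1 + max(-1, -1) = 0
  height(49) = 1 + max(-1, -1) = 0
  height(46) = 1 + max(0, 0) = 1
  height(37) = 1 + max(4, 1) = 5
Height = 5


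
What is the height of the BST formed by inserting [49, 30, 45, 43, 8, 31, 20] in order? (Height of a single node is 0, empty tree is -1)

Insertion order: [49, 30, 45, 43, 8, 31, 20]
Tree (level-order array): [49, 30, None, 8, 45, None, 20, 43, None, None, None, 31]
Compute height bottom-up (empty subtree = -1):
  height(20) = 1 + max(-1, -1) = 0
  height(8) = 1 + max(-1, 0) = 1
  height(31) = 1 + max(-1, -1) = 0
  height(43) = 1 + max(0, -1) = 1
  height(45) = 1 + max(1, -1) = 2
  height(30) = 1 + max(1, 2) = 3
  height(49) = 1 + max(3, -1) = 4
Height = 4


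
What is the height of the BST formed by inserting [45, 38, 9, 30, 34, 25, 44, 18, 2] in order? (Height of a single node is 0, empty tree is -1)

Insertion order: [45, 38, 9, 30, 34, 25, 44, 18, 2]
Tree (level-order array): [45, 38, None, 9, 44, 2, 30, None, None, None, None, 25, 34, 18]
Compute height bottom-up (empty subtree = -1):
  height(2) = 1 + max(-1, -1) = 0
  height(18) = 1 + max(-1, -1) = 0
  height(25) = 1 + max(0, -1) = 1
  height(34) = 1 + max(-1, -1) = 0
  height(30) = 1 + max(1, 0) = 2
  height(9) = 1 + max(0, 2) = 3
  height(44) = 1 + max(-1, -1) = 0
  height(38) = 1 + max(3, 0) = 4
  height(45) = 1 + max(4, -1) = 5
Height = 5


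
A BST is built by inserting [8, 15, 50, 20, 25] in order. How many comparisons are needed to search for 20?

Search path for 20: 8 -> 15 -> 50 -> 20
Found: True
Comparisons: 4


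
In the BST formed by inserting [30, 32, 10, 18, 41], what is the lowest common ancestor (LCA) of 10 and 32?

Tree insertion order: [30, 32, 10, 18, 41]
Tree (level-order array): [30, 10, 32, None, 18, None, 41]
In a BST, the LCA of p=10, q=32 is the first node v on the
root-to-leaf path with p <= v <= q (go left if both < v, right if both > v).
Walk from root:
  at 30: 10 <= 30 <= 32, this is the LCA
LCA = 30


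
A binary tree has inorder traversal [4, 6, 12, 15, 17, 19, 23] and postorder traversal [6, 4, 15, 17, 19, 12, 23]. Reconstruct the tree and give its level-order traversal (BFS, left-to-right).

Inorder:   [4, 6, 12, 15, 17, 19, 23]
Postorder: [6, 4, 15, 17, 19, 12, 23]
Algorithm: postorder visits root last, so walk postorder right-to-left;
each value is the root of the current inorder slice — split it at that
value, recurse on the right subtree first, then the left.
Recursive splits:
  root=23; inorder splits into left=[4, 6, 12, 15, 17, 19], right=[]
  root=12; inorder splits into left=[4, 6], right=[15, 17, 19]
  root=19; inorder splits into left=[15, 17], right=[]
  root=17; inorder splits into left=[15], right=[]
  root=15; inorder splits into left=[], right=[]
  root=4; inorder splits into left=[], right=[6]
  root=6; inorder splits into left=[], right=[]
Reconstructed level-order: [23, 12, 4, 19, 6, 17, 15]


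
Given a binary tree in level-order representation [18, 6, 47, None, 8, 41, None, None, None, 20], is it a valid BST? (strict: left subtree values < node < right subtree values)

Level-order array: [18, 6, 47, None, 8, 41, None, None, None, 20]
Validate using subtree bounds (lo, hi): at each node, require lo < value < hi,
then recurse left with hi=value and right with lo=value.
Preorder trace (stopping at first violation):
  at node 18 with bounds (-inf, +inf): OK
  at node 6 with bounds (-inf, 18): OK
  at node 8 with bounds (6, 18): OK
  at node 47 with bounds (18, +inf): OK
  at node 41 with bounds (18, 47): OK
  at node 20 with bounds (18, 41): OK
No violation found at any node.
Result: Valid BST


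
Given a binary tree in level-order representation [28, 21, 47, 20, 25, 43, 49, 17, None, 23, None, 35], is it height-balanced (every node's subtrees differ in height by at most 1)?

Tree (level-order array): [28, 21, 47, 20, 25, 43, 49, 17, None, 23, None, 35]
Definition: a tree is height-balanced if, at every node, |h(left) - h(right)| <= 1 (empty subtree has height -1).
Bottom-up per-node check:
  node 17: h_left=-1, h_right=-1, diff=0 [OK], height=0
  node 20: h_left=0, h_right=-1, diff=1 [OK], height=1
  node 23: h_left=-1, h_right=-1, diff=0 [OK], height=0
  node 25: h_left=0, h_right=-1, diff=1 [OK], height=1
  node 21: h_left=1, h_right=1, diff=0 [OK], height=2
  node 35: h_left=-1, h_right=-1, diff=0 [OK], height=0
  node 43: h_left=0, h_right=-1, diff=1 [OK], height=1
  node 49: h_left=-1, h_right=-1, diff=0 [OK], height=0
  node 47: h_left=1, h_right=0, diff=1 [OK], height=2
  node 28: h_left=2, h_right=2, diff=0 [OK], height=3
All nodes satisfy the balance condition.
Result: Balanced


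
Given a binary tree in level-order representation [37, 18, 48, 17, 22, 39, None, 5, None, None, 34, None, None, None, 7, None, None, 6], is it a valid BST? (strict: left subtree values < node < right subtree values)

Level-order array: [37, 18, 48, 17, 22, 39, None, 5, None, None, 34, None, None, None, 7, None, None, 6]
Validate using subtree bounds (lo, hi): at each node, require lo < value < hi,
then recurse left with hi=value and right with lo=value.
Preorder trace (stopping at first violation):
  at node 37 with bounds (-inf, +inf): OK
  at node 18 with bounds (-inf, 37): OK
  at node 17 with bounds (-inf, 18): OK
  at node 5 with bounds (-inf, 17): OK
  at node 7 with bounds (5, 17): OK
  at node 6 with bounds (5, 7): OK
  at node 22 with bounds (18, 37): OK
  at node 34 with bounds (22, 37): OK
  at node 48 with bounds (37, +inf): OK
  at node 39 with bounds (37, 48): OK
No violation found at any node.
Result: Valid BST


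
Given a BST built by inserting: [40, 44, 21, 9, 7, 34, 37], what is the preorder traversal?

Tree insertion order: [40, 44, 21, 9, 7, 34, 37]
Tree (level-order array): [40, 21, 44, 9, 34, None, None, 7, None, None, 37]
Preorder traversal: [40, 21, 9, 7, 34, 37, 44]


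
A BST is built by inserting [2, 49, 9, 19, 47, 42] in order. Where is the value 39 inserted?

Starting tree (level order): [2, None, 49, 9, None, None, 19, None, 47, 42]
Insertion path: 2 -> 49 -> 9 -> 19 -> 47 -> 42
Result: insert 39 as left child of 42
Final tree (level order): [2, None, 49, 9, None, None, 19, None, 47, 42, None, 39]


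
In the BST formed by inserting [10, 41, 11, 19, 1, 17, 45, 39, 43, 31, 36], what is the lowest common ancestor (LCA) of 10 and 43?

Tree insertion order: [10, 41, 11, 19, 1, 17, 45, 39, 43, 31, 36]
Tree (level-order array): [10, 1, 41, None, None, 11, 45, None, 19, 43, None, 17, 39, None, None, None, None, 31, None, None, 36]
In a BST, the LCA of p=10, q=43 is the first node v on the
root-to-leaf path with p <= v <= q (go left if both < v, right if both > v).
Walk from root:
  at 10: 10 <= 10 <= 43, this is the LCA
LCA = 10


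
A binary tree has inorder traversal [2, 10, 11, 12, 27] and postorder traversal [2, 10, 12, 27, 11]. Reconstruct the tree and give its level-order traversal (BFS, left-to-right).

Inorder:   [2, 10, 11, 12, 27]
Postorder: [2, 10, 12, 27, 11]
Algorithm: postorder visits root last, so walk postorder right-to-left;
each value is the root of the current inorder slice — split it at that
value, recurse on the right subtree first, then the left.
Recursive splits:
  root=11; inorder splits into left=[2, 10], right=[12, 27]
  root=27; inorder splits into left=[12], right=[]
  root=12; inorder splits into left=[], right=[]
  root=10; inorder splits into left=[2], right=[]
  root=2; inorder splits into left=[], right=[]
Reconstructed level-order: [11, 10, 27, 2, 12]


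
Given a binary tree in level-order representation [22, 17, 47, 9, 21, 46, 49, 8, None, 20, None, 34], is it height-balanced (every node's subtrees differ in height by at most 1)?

Tree (level-order array): [22, 17, 47, 9, 21, 46, 49, 8, None, 20, None, 34]
Definition: a tree is height-balanced if, at every node, |h(left) - h(right)| <= 1 (empty subtree has height -1).
Bottom-up per-node check:
  node 8: h_left=-1, h_right=-1, diff=0 [OK], height=0
  node 9: h_left=0, h_right=-1, diff=1 [OK], height=1
  node 20: h_left=-1, h_right=-1, diff=0 [OK], height=0
  node 21: h_left=0, h_right=-1, diff=1 [OK], height=1
  node 17: h_left=1, h_right=1, diff=0 [OK], height=2
  node 34: h_left=-1, h_right=-1, diff=0 [OK], height=0
  node 46: h_left=0, h_right=-1, diff=1 [OK], height=1
  node 49: h_left=-1, h_right=-1, diff=0 [OK], height=0
  node 47: h_left=1, h_right=0, diff=1 [OK], height=2
  node 22: h_left=2, h_right=2, diff=0 [OK], height=3
All nodes satisfy the balance condition.
Result: Balanced


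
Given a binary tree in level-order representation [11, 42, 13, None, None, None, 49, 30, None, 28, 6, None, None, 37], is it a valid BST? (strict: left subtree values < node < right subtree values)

Level-order array: [11, 42, 13, None, None, None, 49, 30, None, 28, 6, None, None, 37]
Validate using subtree bounds (lo, hi): at each node, require lo < value < hi,
then recurse left with hi=value and right with lo=value.
Preorder trace (stopping at first violation):
  at node 11 with bounds (-inf, +inf): OK
  at node 42 with bounds (-inf, 11): VIOLATION
Node 42 violates its bound: not (-inf < 42 < 11).
Result: Not a valid BST


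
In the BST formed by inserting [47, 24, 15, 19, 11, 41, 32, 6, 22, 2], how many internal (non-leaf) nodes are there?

Tree built from: [47, 24, 15, 19, 11, 41, 32, 6, 22, 2]
Tree (level-order array): [47, 24, None, 15, 41, 11, 19, 32, None, 6, None, None, 22, None, None, 2]
Rule: An internal node has at least one child.
Per-node child counts:
  node 47: 1 child(ren)
  node 24: 2 child(ren)
  node 15: 2 child(ren)
  node 11: 1 child(ren)
  node 6: 1 child(ren)
  node 2: 0 child(ren)
  node 19: 1 child(ren)
  node 22: 0 child(ren)
  node 41: 1 child(ren)
  node 32: 0 child(ren)
Matching nodes: [47, 24, 15, 11, 6, 19, 41]
Count of internal (non-leaf) nodes: 7


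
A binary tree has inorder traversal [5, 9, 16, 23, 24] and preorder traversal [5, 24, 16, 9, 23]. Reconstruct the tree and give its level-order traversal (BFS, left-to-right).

Inorder:  [5, 9, 16, 23, 24]
Preorder: [5, 24, 16, 9, 23]
Algorithm: preorder visits root first, so consume preorder in order;
for each root, split the current inorder slice at that value into
left-subtree inorder and right-subtree inorder, then recurse.
Recursive splits:
  root=5; inorder splits into left=[], right=[9, 16, 23, 24]
  root=24; inorder splits into left=[9, 16, 23], right=[]
  root=16; inorder splits into left=[9], right=[23]
  root=9; inorder splits into left=[], right=[]
  root=23; inorder splits into left=[], right=[]
Reconstructed level-order: [5, 24, 16, 9, 23]
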